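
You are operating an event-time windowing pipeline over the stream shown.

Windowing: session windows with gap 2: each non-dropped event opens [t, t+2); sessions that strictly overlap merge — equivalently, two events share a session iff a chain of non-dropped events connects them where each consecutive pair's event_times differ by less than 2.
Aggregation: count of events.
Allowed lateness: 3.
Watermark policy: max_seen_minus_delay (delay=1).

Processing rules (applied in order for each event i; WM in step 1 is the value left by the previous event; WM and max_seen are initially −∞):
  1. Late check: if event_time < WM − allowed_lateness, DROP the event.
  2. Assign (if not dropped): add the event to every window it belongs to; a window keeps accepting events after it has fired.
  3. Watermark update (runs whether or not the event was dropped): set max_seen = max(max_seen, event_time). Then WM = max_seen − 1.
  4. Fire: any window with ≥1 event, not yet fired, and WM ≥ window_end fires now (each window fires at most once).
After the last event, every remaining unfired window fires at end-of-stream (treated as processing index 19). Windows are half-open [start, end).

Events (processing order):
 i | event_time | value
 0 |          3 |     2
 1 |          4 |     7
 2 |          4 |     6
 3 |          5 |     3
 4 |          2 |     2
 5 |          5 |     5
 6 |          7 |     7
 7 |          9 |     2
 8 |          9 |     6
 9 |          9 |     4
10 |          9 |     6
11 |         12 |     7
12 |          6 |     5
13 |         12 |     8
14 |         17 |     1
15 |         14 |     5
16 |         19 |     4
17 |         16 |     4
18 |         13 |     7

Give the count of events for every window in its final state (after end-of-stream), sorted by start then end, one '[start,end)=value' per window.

[2,7)=6 [7,9)=1 [9,11)=4 [12,14)=2 [14,16)=1 [16,19)=2 [19,21)=1

i=0 t=3 v=2: → [3,5); WM=2
i=1 t=4 v=7: → [3,6); WM=3
i=2 t=4 v=6: → [3,6); WM=3
i=3 t=5 v=3: → [3,7); WM=4
i=4 t=2 v=2: → [2,7); WM=4
i=5 t=5 v=5: → [2,7); WM=4
i=6 t=7 v=7: → [7,9); WM=6
i=7 t=9 v=2: → [9,11); WM=8
i=8 t=9 v=6: → [9,11); WM=8
i=9 t=9 v=4: → [9,11); WM=8
i=10 t=9 v=6: → [9,11); WM=8
i=11 t=12 v=7: → [12,14); WM=11
i=12 t=6 v=5: DROP (t<11-3); WM=11
i=13 t=12 v=8: → [12,14); WM=11
i=14 t=17 v=1: → [17,19); WM=16
i=15 t=14 v=5: → [14,16); WM=16
i=16 t=19 v=4: → [19,21); WM=18
i=17 t=16 v=4: → [16,19); WM=18
i=18 t=13 v=7: DROP (t<18-3); WM=18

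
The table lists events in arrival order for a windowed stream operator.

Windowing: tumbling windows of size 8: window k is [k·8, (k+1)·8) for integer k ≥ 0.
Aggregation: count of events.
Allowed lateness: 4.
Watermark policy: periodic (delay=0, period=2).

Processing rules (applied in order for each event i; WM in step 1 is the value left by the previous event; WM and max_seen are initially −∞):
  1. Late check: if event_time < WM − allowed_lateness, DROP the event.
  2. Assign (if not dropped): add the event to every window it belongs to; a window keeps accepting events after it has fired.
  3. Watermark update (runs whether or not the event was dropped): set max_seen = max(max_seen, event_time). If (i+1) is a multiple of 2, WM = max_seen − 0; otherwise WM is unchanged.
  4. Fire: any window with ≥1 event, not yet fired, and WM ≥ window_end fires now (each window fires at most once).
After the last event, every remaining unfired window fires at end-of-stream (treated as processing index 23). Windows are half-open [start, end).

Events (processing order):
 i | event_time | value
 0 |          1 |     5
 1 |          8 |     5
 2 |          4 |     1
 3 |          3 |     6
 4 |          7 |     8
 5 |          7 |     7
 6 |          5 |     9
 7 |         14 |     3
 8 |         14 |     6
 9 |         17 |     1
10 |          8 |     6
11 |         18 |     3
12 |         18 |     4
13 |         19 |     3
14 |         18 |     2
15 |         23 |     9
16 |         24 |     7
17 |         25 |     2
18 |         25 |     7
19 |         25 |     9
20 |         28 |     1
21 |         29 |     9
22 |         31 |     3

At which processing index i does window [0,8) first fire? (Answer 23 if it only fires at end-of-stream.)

i=0 t=1 v=5: → [0,8); WM=−∞
i=1 t=8 v=5: → [8,16); WM=8; [0,8) fires=1
i=2 t=4 v=1: → [0,8); WM=8
i=3 t=3 v=6: DROP (t<8-4); WM=8
i=4 t=7 v=8: → [0,8); WM=8
i=5 t=7 v=7: → [0,8); WM=8
i=6 t=5 v=9: → [0,8); WM=8
i=7 t=14 v=3: → [8,16); WM=14
i=8 t=14 v=6: → [8,16); WM=14
i=9 t=17 v=1: → [16,24); WM=17; [8,16) fires=3
i=10 t=8 v=6: DROP (t<17-4); WM=17
i=11 t=18 v=3: → [16,24); WM=18
i=12 t=18 v=4: → [16,24); WM=18
i=13 t=19 v=3: → [16,24); WM=19
i=14 t=18 v=2: → [16,24); WM=19
i=15 t=23 v=9: → [16,24); WM=23
i=16 t=24 v=7: → [24,32); WM=23
i=17 t=25 v=2: → [24,32); WM=25; [16,24) fires=6
i=18 t=25 v=7: → [24,32); WM=25
i=19 t=25 v=9: → [24,32); WM=25
i=20 t=28 v=1: → [24,32); WM=25
i=21 t=29 v=9: → [24,32); WM=29
i=22 t=31 v=3: → [24,32); WM=29

1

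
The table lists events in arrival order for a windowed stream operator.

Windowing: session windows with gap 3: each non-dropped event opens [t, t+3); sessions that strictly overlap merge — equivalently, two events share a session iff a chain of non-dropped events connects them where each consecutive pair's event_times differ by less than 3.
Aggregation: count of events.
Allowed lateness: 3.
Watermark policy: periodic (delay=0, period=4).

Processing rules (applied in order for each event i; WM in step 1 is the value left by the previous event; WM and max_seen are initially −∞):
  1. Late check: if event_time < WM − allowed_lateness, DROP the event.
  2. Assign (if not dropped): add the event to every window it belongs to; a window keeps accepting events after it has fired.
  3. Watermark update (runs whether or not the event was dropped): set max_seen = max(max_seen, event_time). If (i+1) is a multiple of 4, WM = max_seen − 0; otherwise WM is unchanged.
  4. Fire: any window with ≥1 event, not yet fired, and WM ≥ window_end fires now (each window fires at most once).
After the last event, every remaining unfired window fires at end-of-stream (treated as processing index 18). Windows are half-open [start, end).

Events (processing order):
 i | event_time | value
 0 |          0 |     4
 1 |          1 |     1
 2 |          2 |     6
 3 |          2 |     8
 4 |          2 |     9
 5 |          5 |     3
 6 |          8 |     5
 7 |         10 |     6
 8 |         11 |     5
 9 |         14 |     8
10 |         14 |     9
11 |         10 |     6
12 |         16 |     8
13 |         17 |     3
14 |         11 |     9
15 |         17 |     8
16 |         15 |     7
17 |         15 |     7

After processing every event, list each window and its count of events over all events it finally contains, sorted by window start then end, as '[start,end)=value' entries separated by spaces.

[0,5)=5 [5,8)=1 [8,14)=5 [14,20)=7

i=0 t=0 v=4: → [0,3); WM=−∞
i=1 t=1 v=1: → [0,4); WM=−∞
i=2 t=2 v=6: → [0,5); WM=−∞
i=3 t=2 v=8: → [0,5); WM=2
i=4 t=2 v=9: → [0,5); WM=2
i=5 t=5 v=3: → [5,8); WM=2
i=6 t=8 v=5: → [8,11); WM=2
i=7 t=10 v=6: → [8,13); WM=10
i=8 t=11 v=5: → [8,14); WM=10
i=9 t=14 v=8: → [14,17); WM=10
i=10 t=14 v=9: → [14,17); WM=10
i=11 t=10 v=6: → [8,14); WM=14
i=12 t=16 v=8: → [14,19); WM=14
i=13 t=17 v=3: → [14,20); WM=14
i=14 t=11 v=9: → [8,14); WM=14
i=15 t=17 v=8: → [14,20); WM=17
i=16 t=15 v=7: → [14,20); WM=17
i=17 t=15 v=7: → [14,20); WM=17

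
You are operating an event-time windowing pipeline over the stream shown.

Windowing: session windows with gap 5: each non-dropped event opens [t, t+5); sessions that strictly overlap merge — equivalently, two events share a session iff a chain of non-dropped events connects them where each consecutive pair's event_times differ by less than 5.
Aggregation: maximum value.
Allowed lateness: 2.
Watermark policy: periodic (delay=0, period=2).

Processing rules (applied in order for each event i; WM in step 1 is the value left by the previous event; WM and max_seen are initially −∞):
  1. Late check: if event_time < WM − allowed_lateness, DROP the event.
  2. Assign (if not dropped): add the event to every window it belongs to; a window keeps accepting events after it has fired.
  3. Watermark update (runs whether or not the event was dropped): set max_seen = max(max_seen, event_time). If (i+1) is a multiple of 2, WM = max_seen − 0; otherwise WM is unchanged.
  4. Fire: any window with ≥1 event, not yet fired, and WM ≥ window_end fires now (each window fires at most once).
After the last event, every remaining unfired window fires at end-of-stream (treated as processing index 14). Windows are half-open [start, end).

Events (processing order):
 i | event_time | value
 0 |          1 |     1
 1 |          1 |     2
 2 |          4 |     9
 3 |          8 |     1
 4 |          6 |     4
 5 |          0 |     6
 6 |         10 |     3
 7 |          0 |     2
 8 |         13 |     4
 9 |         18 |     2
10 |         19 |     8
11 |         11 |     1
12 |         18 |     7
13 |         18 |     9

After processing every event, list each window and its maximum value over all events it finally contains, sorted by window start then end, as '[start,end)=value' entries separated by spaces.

[1,18)=9 [18,24)=9

i=0 t=1 v=1: → [1,6); WM=−∞
i=1 t=1 v=2: → [1,6); WM=1
i=2 t=4 v=9: → [1,9); WM=1
i=3 t=8 v=1: → [1,13); WM=8
i=4 t=6 v=4: → [1,13); WM=8
i=5 t=0 v=6: DROP (t<8-2); WM=8
i=6 t=10 v=3: → [1,15); WM=8
i=7 t=0 v=2: DROP (t<8-2); WM=10
i=8 t=13 v=4: → [1,18); WM=10
i=9 t=18 v=2: → [18,23); WM=18
i=10 t=19 v=8: → [18,24); WM=18
i=11 t=11 v=1: DROP (t<18-2); WM=19
i=12 t=18 v=7: → [18,24); WM=19
i=13 t=18 v=9: → [18,24); WM=19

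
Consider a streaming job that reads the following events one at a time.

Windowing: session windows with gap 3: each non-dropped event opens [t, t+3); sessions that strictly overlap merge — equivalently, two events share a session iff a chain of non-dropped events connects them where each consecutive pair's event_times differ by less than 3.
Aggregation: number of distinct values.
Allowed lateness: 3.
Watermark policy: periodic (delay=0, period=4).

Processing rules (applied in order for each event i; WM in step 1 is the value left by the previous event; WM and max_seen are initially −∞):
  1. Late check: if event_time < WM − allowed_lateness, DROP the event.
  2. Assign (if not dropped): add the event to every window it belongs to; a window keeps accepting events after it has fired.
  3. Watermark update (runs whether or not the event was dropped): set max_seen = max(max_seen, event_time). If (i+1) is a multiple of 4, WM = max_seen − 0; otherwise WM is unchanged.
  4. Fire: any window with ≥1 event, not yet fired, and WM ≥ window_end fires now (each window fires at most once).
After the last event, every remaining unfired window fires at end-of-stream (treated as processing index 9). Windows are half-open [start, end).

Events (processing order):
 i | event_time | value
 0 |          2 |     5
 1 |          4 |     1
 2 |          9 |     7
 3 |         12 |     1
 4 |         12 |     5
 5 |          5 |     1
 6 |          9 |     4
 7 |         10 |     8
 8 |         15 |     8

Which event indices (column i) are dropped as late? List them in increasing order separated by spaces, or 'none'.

5

i=0 t=2 v=5: → [2,5); WM=−∞
i=1 t=4 v=1: → [2,7); WM=−∞
i=2 t=9 v=7: → [9,12); WM=−∞
i=3 t=12 v=1: → [12,15); WM=12
i=4 t=12 v=5: → [12,15); WM=12
i=5 t=5 v=1: DROP (t<12-3); WM=12
i=6 t=9 v=4: → [9,12); WM=12
i=7 t=10 v=8: → [9,15); WM=12
i=8 t=15 v=8: → [15,18); WM=12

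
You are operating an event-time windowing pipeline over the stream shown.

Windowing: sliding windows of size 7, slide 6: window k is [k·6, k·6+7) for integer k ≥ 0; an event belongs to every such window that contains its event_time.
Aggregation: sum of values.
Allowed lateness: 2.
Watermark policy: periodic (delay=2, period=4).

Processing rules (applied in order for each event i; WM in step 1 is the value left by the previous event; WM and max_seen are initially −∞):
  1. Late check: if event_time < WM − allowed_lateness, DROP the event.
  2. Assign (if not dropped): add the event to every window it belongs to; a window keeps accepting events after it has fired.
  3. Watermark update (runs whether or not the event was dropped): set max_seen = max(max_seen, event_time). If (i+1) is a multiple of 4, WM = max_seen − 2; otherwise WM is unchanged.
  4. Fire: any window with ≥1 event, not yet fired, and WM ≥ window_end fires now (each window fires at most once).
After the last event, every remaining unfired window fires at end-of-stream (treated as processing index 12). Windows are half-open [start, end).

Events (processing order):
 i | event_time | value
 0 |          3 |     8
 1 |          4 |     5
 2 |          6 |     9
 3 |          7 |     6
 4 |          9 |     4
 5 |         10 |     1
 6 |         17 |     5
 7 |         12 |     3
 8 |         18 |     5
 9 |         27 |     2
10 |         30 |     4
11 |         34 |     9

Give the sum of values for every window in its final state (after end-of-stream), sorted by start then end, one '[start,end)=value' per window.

i=0 t=3 v=8: → [0,7); WM=−∞
i=1 t=4 v=5: → [0,7); WM=−∞
i=2 t=6 v=9: → [6,13),[0,7); WM=−∞
i=3 t=7 v=6: → [6,13); WM=5
i=4 t=9 v=4: → [6,13); WM=5
i=5 t=10 v=1: → [6,13); WM=5
i=6 t=17 v=5: → [12,19); WM=5
i=7 t=12 v=3: → [12,19),[6,13); WM=15; [0,7) fires=22 [6,13) fires=23
i=8 t=18 v=5: → [18,25),[12,19); WM=15
i=9 t=27 v=2: → [24,31); WM=15
i=10 t=30 v=4: → [30,37),[24,31); WM=15
i=11 t=34 v=9: → [30,37); WM=32; [12,19) fires=13 [18,25) fires=5 [24,31) fires=6

[0,7)=22 [6,13)=23 [12,19)=13 [18,25)=5 [24,31)=6 [30,37)=13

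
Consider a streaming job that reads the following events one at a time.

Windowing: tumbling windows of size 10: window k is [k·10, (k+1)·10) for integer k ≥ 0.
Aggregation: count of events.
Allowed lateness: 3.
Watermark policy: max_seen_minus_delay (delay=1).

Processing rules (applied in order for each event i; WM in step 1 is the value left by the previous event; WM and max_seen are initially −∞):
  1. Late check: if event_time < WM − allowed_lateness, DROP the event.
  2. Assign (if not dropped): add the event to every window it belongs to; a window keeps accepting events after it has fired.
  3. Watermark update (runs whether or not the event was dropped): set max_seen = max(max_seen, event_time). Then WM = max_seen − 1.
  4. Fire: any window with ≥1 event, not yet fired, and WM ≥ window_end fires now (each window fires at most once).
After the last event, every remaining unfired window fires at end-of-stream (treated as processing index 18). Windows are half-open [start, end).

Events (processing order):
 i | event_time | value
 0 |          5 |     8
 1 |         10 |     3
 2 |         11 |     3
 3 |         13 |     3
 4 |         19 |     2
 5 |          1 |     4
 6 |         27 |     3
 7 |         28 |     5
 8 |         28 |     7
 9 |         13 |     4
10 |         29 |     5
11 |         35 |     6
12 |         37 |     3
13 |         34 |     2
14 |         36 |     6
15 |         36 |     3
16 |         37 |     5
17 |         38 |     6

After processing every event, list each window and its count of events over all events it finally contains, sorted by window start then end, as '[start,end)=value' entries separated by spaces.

i=0 t=5 v=8: → [0,10); WM=4
i=1 t=10 v=3: → [10,20); WM=9
i=2 t=11 v=3: → [10,20); WM=10; [0,10) fires=1
i=3 t=13 v=3: → [10,20); WM=12
i=4 t=19 v=2: → [10,20); WM=18
i=5 t=1 v=4: DROP (t<18-3); WM=18
i=6 t=27 v=3: → [20,30); WM=26; [10,20) fires=4
i=7 t=28 v=5: → [20,30); WM=27
i=8 t=28 v=7: → [20,30); WM=27
i=9 t=13 v=4: DROP (t<27-3); WM=27
i=10 t=29 v=5: → [20,30); WM=28
i=11 t=35 v=6: → [30,40); WM=34; [20,30) fires=4
i=12 t=37 v=3: → [30,40); WM=36
i=13 t=34 v=2: → [30,40); WM=36
i=14 t=36 v=6: → [30,40); WM=36
i=15 t=36 v=3: → [30,40); WM=36
i=16 t=37 v=5: → [30,40); WM=36
i=17 t=38 v=6: → [30,40); WM=37

[0,10)=1 [10,20)=4 [20,30)=4 [30,40)=7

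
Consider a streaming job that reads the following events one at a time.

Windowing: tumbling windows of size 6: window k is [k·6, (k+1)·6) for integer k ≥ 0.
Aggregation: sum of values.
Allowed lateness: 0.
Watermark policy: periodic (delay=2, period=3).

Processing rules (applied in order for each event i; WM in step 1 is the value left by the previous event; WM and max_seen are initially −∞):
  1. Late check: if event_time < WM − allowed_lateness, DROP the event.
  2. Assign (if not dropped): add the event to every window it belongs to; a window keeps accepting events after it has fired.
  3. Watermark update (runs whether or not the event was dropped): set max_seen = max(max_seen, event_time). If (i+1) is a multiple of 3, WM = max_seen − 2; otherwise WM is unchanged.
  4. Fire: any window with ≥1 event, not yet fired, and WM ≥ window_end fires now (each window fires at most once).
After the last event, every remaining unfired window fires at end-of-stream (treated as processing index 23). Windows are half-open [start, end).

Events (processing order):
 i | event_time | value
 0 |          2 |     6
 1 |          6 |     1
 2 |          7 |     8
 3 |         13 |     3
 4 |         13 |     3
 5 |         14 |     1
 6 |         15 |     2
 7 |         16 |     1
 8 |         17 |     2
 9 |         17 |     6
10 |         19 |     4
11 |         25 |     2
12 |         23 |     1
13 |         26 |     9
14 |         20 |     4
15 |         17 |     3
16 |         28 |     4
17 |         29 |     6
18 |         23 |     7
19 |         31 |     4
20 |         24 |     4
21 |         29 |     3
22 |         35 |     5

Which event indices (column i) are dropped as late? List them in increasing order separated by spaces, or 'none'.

i=0 t=2 v=6: → [0,6); WM=−∞
i=1 t=6 v=1: → [6,12); WM=−∞
i=2 t=7 v=8: → [6,12); WM=5
i=3 t=13 v=3: → [12,18); WM=5
i=4 t=13 v=3: → [12,18); WM=5
i=5 t=14 v=1: → [12,18); WM=12; [0,6) fires=6 [6,12) fires=9
i=6 t=15 v=2: → [12,18); WM=12
i=7 t=16 v=1: → [12,18); WM=12
i=8 t=17 v=2: → [12,18); WM=15
i=9 t=17 v=6: → [12,18); WM=15
i=10 t=19 v=4: → [18,24); WM=15
i=11 t=25 v=2: → [24,30); WM=23; [12,18) fires=18
i=12 t=23 v=1: → [18,24); WM=23
i=13 t=26 v=9: → [24,30); WM=23
i=14 t=20 v=4: DROP (t<23-0); WM=24; [18,24) fires=5
i=15 t=17 v=3: DROP (t<24-0); WM=24
i=16 t=28 v=4: → [24,30); WM=24
i=17 t=29 v=6: → [24,30); WM=27
i=18 t=23 v=7: DROP (t<27-0); WM=27
i=19 t=31 v=4: → [30,36); WM=27
i=20 t=24 v=4: DROP (t<27-0); WM=29
i=21 t=29 v=3: → [24,30); WM=29
i=22 t=35 v=5: → [30,36); WM=29

14 15 18 20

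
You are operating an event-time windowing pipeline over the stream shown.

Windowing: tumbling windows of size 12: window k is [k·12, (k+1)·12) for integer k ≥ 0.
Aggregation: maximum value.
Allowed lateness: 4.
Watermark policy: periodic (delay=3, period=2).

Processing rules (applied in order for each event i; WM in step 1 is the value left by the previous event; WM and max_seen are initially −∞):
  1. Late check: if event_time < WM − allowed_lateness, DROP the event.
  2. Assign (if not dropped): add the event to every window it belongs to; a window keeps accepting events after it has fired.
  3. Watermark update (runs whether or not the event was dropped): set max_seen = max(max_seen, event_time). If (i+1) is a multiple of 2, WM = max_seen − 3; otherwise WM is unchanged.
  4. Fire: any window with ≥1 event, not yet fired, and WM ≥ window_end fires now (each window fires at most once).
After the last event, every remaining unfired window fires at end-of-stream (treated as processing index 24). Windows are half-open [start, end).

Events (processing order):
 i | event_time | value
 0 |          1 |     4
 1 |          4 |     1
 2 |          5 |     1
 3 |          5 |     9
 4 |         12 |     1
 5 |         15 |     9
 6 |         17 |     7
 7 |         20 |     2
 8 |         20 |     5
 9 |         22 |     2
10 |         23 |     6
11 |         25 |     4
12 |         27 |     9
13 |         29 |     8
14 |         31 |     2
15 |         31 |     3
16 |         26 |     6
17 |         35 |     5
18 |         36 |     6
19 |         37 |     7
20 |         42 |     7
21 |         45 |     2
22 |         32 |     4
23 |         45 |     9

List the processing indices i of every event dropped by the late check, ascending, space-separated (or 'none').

22

i=0 t=1 v=4: → [0,12); WM=−∞
i=1 t=4 v=1: → [0,12); WM=1
i=2 t=5 v=1: → [0,12); WM=1
i=3 t=5 v=9: → [0,12); WM=2
i=4 t=12 v=1: → [12,24); WM=2
i=5 t=15 v=9: → [12,24); WM=12; [0,12) fires=9
i=6 t=17 v=7: → [12,24); WM=12
i=7 t=20 v=2: → [12,24); WM=17
i=8 t=20 v=5: → [12,24); WM=17
i=9 t=22 v=2: → [12,24); WM=19
i=10 t=23 v=6: → [12,24); WM=19
i=11 t=25 v=4: → [24,36); WM=22
i=12 t=27 v=9: → [24,36); WM=22
i=13 t=29 v=8: → [24,36); WM=26; [12,24) fires=9
i=14 t=31 v=2: → [24,36); WM=26
i=15 t=31 v=3: → [24,36); WM=28
i=16 t=26 v=6: → [24,36); WM=28
i=17 t=35 v=5: → [24,36); WM=32
i=18 t=36 v=6: → [36,48); WM=32
i=19 t=37 v=7: → [36,48); WM=34
i=20 t=42 v=7: → [36,48); WM=34
i=21 t=45 v=2: → [36,48); WM=42; [24,36) fires=9
i=22 t=32 v=4: DROP (t<42-4); WM=42
i=23 t=45 v=9: → [36,48); WM=42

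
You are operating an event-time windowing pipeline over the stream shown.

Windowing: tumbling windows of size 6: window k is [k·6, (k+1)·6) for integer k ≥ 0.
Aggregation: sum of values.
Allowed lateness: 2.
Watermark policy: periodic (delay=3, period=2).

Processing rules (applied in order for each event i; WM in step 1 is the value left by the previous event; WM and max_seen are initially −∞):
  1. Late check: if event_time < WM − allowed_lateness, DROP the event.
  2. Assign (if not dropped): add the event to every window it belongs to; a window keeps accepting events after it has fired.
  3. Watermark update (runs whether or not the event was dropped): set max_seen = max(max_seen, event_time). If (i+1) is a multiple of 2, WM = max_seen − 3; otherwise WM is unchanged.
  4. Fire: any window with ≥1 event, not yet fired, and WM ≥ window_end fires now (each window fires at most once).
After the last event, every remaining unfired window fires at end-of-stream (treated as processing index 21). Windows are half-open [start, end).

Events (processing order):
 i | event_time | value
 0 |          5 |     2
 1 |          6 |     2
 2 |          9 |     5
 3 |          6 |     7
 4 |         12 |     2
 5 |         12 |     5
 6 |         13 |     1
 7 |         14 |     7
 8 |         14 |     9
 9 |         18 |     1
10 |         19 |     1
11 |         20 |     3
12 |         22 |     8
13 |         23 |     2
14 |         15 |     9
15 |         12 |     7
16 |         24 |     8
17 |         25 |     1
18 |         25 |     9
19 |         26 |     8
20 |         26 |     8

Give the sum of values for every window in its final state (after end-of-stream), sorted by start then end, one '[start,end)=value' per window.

i=0 t=5 v=2: → [0,6); WM=−∞
i=1 t=6 v=2: → [6,12); WM=3
i=2 t=9 v=5: → [6,12); WM=3
i=3 t=6 v=7: → [6,12); WM=6; [0,6) fires=2
i=4 t=12 v=2: → [12,18); WM=6
i=5 t=12 v=5: → [12,18); WM=9
i=6 t=13 v=1: → [12,18); WM=9
i=7 t=14 v=7: → [12,18); WM=11
i=8 t=14 v=9: → [12,18); WM=11
i=9 t=18 v=1: → [18,24); WM=15; [6,12) fires=14
i=10 t=19 v=1: → [18,24); WM=15
i=11 t=20 v=3: → [18,24); WM=17
i=12 t=22 v=8: → [18,24); WM=17
i=13 t=23 v=2: → [18,24); WM=20; [12,18) fires=24
i=14 t=15 v=9: DROP (t<20-2); WM=20
i=15 t=12 v=7: DROP (t<20-2); WM=20
i=16 t=24 v=8: → [24,30); WM=20
i=17 t=25 v=1: → [24,30); WM=22
i=18 t=25 v=9: → [24,30); WM=22
i=19 t=26 v=8: → [24,30); WM=23
i=20 t=26 v=8: → [24,30); WM=23

[0,6)=2 [6,12)=14 [12,18)=24 [18,24)=15 [24,30)=34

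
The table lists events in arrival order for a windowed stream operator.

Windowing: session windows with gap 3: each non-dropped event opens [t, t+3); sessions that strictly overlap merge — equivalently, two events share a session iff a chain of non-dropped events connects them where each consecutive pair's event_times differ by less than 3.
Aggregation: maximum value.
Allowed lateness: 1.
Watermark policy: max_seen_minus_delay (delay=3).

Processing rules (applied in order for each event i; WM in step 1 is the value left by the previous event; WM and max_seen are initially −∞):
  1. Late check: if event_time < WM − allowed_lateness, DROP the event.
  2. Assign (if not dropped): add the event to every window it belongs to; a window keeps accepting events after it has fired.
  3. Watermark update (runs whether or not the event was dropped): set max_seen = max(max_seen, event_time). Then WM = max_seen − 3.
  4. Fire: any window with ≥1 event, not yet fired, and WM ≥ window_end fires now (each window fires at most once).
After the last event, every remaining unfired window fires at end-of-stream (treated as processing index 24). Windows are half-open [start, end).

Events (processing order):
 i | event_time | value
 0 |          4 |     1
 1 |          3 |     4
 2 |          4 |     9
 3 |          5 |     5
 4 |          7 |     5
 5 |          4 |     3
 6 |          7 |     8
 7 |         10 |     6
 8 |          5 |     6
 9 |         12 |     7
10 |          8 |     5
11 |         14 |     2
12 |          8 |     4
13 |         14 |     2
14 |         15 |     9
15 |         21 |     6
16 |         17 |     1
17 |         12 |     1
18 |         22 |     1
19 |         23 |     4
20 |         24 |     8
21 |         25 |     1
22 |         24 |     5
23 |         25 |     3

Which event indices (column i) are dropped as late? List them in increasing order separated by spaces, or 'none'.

i=0 t=4 v=1: → [4,7); WM=1
i=1 t=3 v=4: → [3,7); WM=1
i=2 t=4 v=9: → [3,7); WM=1
i=3 t=5 v=5: → [3,8); WM=2
i=4 t=7 v=5: → [3,10); WM=4
i=5 t=4 v=3: → [3,10); WM=4
i=6 t=7 v=8: → [3,10); WM=4
i=7 t=10 v=6: → [10,13); WM=7
i=8 t=5 v=6: DROP (t<7-1); WM=7
i=9 t=12 v=7: → [10,15); WM=9
i=10 t=8 v=5: → [3,15); WM=9
i=11 t=14 v=2: → [3,17); WM=11
i=12 t=8 v=4: DROP (t<11-1); WM=11
i=13 t=14 v=2: → [3,17); WM=11
i=14 t=15 v=9: → [3,18); WM=12
i=15 t=21 v=6: → [21,24); WM=18
i=16 t=17 v=1: → [3,20); WM=18
i=17 t=12 v=1: DROP (t<18-1); WM=18
i=18 t=22 v=1: → [21,25); WM=19
i=19 t=23 v=4: → [21,26); WM=20
i=20 t=24 v=8: → [21,27); WM=21
i=21 t=25 v=1: → [21,28); WM=22
i=22 t=24 v=5: → [21,28); WM=22
i=23 t=25 v=3: → [21,28); WM=22

8 12 17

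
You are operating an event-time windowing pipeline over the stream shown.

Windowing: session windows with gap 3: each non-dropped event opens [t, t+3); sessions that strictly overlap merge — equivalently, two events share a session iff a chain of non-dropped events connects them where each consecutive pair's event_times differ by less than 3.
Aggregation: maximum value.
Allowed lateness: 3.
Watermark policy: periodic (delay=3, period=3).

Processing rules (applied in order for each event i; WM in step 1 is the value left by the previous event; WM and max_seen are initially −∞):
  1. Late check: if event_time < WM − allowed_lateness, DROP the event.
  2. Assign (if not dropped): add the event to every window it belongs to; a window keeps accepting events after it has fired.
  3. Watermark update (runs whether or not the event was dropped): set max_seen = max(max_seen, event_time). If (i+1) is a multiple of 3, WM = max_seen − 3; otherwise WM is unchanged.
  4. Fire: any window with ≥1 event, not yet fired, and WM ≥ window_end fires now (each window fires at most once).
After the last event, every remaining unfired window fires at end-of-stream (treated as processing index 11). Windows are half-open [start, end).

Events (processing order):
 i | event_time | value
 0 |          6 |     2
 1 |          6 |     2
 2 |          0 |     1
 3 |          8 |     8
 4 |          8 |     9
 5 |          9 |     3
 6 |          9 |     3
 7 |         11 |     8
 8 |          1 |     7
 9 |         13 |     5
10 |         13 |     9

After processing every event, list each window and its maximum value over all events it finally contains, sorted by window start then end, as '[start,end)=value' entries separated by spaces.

[0,3)=1 [6,16)=9

i=0 t=6 v=2: → [6,9); WM=−∞
i=1 t=6 v=2: → [6,9); WM=−∞
i=2 t=0 v=1: → [0,3); WM=3
i=3 t=8 v=8: → [6,11); WM=3
i=4 t=8 v=9: → [6,11); WM=3
i=5 t=9 v=3: → [6,12); WM=6
i=6 t=9 v=3: → [6,12); WM=6
i=7 t=11 v=8: → [6,14); WM=6
i=8 t=1 v=7: DROP (t<6-3); WM=8
i=9 t=13 v=5: → [6,16); WM=8
i=10 t=13 v=9: → [6,16); WM=8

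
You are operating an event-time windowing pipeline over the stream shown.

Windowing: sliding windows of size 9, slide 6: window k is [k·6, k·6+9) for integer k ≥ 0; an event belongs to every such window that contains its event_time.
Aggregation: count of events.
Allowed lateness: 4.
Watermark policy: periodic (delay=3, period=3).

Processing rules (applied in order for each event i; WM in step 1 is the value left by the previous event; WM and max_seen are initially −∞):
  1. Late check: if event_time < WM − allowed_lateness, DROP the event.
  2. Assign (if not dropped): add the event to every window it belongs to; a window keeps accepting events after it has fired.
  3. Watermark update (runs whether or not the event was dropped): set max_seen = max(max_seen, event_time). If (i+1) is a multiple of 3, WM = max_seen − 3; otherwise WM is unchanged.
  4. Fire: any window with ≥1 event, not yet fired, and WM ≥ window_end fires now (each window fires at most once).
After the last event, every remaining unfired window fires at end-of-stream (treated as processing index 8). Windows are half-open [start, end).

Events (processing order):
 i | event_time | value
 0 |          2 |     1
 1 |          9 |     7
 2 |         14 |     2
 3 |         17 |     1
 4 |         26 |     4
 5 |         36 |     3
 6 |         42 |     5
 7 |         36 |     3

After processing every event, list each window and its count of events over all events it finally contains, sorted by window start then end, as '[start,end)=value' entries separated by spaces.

i=0 t=2 v=1: → [0,9); WM=−∞
i=1 t=9 v=7: → [6,15); WM=−∞
i=2 t=14 v=2: → [12,21),[6,15); WM=11; [0,9) fires=1
i=3 t=17 v=1: → [12,21); WM=11
i=4 t=26 v=4: → [24,33),[18,27); WM=11
i=5 t=36 v=3: → [36,45),[30,39); WM=33; [6,15) fires=2 [12,21) fires=2 [18,27) fires=1 [24,33) fires=1
i=6 t=42 v=5: → [42,51),[36,45); WM=33
i=7 t=36 v=3: → [36,45),[30,39); WM=33

[0,9)=1 [6,15)=2 [12,21)=2 [18,27)=1 [24,33)=1 [30,39)=2 [36,45)=3 [42,51)=1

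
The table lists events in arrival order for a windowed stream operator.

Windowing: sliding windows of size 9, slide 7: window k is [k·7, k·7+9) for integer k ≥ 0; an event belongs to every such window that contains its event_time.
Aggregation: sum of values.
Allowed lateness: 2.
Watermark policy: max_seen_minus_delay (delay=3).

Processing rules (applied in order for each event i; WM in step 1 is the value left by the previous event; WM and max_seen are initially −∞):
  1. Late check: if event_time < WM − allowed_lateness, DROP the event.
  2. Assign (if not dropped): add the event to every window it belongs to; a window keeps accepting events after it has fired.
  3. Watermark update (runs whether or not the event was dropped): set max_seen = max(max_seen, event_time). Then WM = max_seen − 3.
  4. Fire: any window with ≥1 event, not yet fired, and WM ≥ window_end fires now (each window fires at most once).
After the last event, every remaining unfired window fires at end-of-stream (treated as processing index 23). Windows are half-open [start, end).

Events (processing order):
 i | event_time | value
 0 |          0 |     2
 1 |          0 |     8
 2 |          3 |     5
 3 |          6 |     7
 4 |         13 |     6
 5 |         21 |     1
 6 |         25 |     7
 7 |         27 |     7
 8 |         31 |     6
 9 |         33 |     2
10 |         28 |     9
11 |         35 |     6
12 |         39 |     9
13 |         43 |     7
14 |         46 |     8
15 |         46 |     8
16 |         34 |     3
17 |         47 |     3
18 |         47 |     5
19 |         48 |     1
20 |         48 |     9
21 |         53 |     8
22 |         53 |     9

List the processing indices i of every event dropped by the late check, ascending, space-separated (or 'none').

16

i=0 t=0 v=2: → [0,9); WM=-3
i=1 t=0 v=8: → [0,9); WM=-3
i=2 t=3 v=5: → [0,9); WM=0
i=3 t=6 v=7: → [0,9); WM=3
i=4 t=13 v=6: → [7,16); WM=10; [0,9) fires=22
i=5 t=21 v=1: → [21,30),[14,23); WM=18; [7,16) fires=6
i=6 t=25 v=7: → [21,30); WM=22
i=7 t=27 v=7: → [21,30); WM=24; [14,23) fires=1
i=8 t=31 v=6: → [28,37); WM=28
i=9 t=33 v=2: → [28,37); WM=30; [21,30) fires=15
i=10 t=28 v=9: → [28,37),[21,30); WM=30
i=11 t=35 v=6: → [35,44),[28,37); WM=32
i=12 t=39 v=9: → [35,44); WM=36
i=13 t=43 v=7: → [42,51),[35,44); WM=40; [28,37) fires=23
i=14 t=46 v=8: → [42,51); WM=43
i=15 t=46 v=8: → [42,51); WM=43
i=16 t=34 v=3: DROP (t<43-2); WM=43
i=17 t=47 v=3: → [42,51); WM=44; [35,44) fires=22
i=18 t=47 v=5: → [42,51); WM=44
i=19 t=48 v=1: → [42,51); WM=45
i=20 t=48 v=9: → [42,51); WM=45
i=21 t=53 v=8: → [49,58); WM=50
i=22 t=53 v=9: → [49,58); WM=50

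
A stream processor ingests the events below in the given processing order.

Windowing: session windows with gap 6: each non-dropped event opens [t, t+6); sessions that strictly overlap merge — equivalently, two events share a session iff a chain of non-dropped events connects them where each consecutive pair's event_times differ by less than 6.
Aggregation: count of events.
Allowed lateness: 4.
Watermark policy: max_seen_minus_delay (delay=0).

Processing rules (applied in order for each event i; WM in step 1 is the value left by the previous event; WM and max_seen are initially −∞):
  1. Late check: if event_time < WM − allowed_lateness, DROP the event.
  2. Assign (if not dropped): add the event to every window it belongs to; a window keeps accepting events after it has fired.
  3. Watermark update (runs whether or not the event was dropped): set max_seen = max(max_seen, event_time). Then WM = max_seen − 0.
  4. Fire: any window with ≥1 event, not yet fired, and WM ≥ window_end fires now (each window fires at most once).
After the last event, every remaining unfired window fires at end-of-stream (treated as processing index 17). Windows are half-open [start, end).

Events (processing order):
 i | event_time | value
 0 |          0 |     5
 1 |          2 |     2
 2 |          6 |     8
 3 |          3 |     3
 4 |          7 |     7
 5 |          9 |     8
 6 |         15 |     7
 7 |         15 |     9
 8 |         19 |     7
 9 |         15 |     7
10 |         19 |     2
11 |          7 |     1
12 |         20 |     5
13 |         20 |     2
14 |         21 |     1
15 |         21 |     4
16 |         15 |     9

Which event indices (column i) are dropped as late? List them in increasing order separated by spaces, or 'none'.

i=0 t=0 v=5: → [0,6); WM=0
i=1 t=2 v=2: → [0,8); WM=2
i=2 t=6 v=8: → [0,12); WM=6
i=3 t=3 v=3: → [0,12); WM=6
i=4 t=7 v=7: → [0,13); WM=7
i=5 t=9 v=8: → [0,15); WM=9
i=6 t=15 v=7: → [15,21); WM=15
i=7 t=15 v=9: → [15,21); WM=15
i=8 t=19 v=7: → [15,25); WM=19
i=9 t=15 v=7: → [15,25); WM=19
i=10 t=19 v=2: → [15,25); WM=19
i=11 t=7 v=1: DROP (t<19-4); WM=19
i=12 t=20 v=5: → [15,26); WM=20
i=13 t=20 v=2: → [15,26); WM=20
i=14 t=21 v=1: → [15,27); WM=21
i=15 t=21 v=4: → [15,27); WM=21
i=16 t=15 v=9: DROP (t<21-4); WM=21

11 16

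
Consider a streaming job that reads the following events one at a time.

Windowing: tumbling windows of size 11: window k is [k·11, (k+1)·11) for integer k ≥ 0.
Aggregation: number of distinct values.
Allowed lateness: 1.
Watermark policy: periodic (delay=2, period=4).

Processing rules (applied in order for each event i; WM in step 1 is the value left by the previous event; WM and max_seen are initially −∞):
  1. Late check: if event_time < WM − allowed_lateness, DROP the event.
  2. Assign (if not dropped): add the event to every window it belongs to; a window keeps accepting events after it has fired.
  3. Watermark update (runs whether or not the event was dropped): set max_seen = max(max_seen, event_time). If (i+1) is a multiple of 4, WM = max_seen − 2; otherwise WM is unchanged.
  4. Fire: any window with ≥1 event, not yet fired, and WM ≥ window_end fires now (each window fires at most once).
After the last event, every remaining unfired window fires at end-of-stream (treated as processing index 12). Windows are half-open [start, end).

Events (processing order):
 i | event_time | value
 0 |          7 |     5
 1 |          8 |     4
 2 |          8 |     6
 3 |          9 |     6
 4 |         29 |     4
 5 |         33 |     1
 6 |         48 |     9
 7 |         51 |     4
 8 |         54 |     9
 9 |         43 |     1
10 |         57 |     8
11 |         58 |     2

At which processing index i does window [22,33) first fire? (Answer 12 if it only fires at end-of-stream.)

7

i=0 t=7 v=5: → [0,11); WM=−∞
i=1 t=8 v=4: → [0,11); WM=−∞
i=2 t=8 v=6: → [0,11); WM=−∞
i=3 t=9 v=6: → [0,11); WM=7
i=4 t=29 v=4: → [22,33); WM=7
i=5 t=33 v=1: → [33,44); WM=7
i=6 t=48 v=9: → [44,55); WM=7
i=7 t=51 v=4: → [44,55); WM=49; [0,11) fires=3 [22,33) fires=1 [33,44) fires=1
i=8 t=54 v=9: → [44,55); WM=49
i=9 t=43 v=1: DROP (t<49-1); WM=49
i=10 t=57 v=8: → [55,66); WM=49
i=11 t=58 v=2: → [55,66); WM=56; [44,55) fires=2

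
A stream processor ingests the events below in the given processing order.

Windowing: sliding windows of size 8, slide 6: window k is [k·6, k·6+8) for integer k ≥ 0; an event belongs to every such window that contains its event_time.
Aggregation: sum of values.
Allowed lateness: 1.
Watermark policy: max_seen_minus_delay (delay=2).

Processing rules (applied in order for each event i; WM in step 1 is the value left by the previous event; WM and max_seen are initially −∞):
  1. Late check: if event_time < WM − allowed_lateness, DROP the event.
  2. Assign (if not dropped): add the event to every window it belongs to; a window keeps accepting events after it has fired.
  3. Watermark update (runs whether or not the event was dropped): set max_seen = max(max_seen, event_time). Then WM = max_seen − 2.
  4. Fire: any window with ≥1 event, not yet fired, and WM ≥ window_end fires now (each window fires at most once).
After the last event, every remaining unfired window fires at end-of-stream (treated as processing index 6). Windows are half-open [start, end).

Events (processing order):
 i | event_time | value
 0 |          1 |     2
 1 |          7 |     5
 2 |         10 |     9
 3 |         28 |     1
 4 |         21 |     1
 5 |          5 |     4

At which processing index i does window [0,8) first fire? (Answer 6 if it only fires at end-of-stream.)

2

i=0 t=1 v=2: → [0,8); WM=-1
i=1 t=7 v=5: → [6,14),[0,8); WM=5
i=2 t=10 v=9: → [6,14); WM=8; [0,8) fires=7
i=3 t=28 v=1: → [24,32); WM=26; [6,14) fires=14
i=4 t=21 v=1: DROP (t<26-1); WM=26
i=5 t=5 v=4: DROP (t<26-1); WM=26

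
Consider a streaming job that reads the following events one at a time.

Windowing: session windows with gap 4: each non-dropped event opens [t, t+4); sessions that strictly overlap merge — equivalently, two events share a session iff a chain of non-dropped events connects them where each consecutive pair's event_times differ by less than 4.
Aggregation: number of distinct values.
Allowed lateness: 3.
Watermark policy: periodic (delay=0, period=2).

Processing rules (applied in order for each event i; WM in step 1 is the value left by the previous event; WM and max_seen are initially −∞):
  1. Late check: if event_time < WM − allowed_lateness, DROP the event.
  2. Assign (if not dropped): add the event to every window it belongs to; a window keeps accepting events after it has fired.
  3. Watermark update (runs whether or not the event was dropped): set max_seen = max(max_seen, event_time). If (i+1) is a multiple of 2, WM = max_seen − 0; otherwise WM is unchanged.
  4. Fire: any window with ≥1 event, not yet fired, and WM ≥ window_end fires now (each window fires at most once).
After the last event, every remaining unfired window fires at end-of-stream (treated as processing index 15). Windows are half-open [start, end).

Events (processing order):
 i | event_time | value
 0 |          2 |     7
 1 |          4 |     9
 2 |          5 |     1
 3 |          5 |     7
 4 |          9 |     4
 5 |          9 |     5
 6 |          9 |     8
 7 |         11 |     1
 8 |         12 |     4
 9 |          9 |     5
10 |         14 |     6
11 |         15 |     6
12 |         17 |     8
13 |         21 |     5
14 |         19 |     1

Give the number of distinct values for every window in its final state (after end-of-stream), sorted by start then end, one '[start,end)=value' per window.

i=0 t=2 v=7: → [2,6); WM=−∞
i=1 t=4 v=9: → [2,8); WM=4
i=2 t=5 v=1: → [2,9); WM=4
i=3 t=5 v=7: → [2,9); WM=5
i=4 t=9 v=4: → [9,13); WM=5
i=5 t=9 v=5: → [9,13); WM=9
i=6 t=9 v=8: → [9,13); WM=9
i=7 t=11 v=1: → [9,15); WM=11
i=8 t=12 v=4: → [9,16); WM=11
i=9 t=9 v=5: → [9,16); WM=12
i=10 t=14 v=6: → [9,18); WM=12
i=11 t=15 v=6: → [9,19); WM=15
i=12 t=17 v=8: → [9,21); WM=15
i=13 t=21 v=5: → [21,25); WM=21
i=14 t=19 v=1: → [9,25); WM=21

[2,9)=3 [9,25)=5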